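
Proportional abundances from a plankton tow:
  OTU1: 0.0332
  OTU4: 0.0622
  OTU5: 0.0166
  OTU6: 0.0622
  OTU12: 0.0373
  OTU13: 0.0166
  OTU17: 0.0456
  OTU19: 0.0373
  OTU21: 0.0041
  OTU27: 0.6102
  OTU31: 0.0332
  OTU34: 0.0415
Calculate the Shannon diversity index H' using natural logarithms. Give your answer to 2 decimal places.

1.55

Each pᵢ ln pᵢ term (working shown to 4 dp, full precision carried): 0.0332×(-3.4052)=-0.1131, 0.0622×(-2.7774)=-0.1728, 0.0166×(-4.0984)=-0.0680, 0.0622×(-2.7774)=-0.1728, 0.0373×(-3.2888)=-0.1227, 0.0166×(-4.0984)=-0.0680, 0.0456×(-3.0878)=-0.1408, 0.0373×(-3.2888)=-0.1227, 0.0041×(-5.4968)=-0.0225, 0.6102×(-0.4940)=-0.3014, 0.0332×(-3.4052)=-0.1131, 0.0415×(-3.1821)=-0.1321.
Sum = -1.5498, so H' = 1.55.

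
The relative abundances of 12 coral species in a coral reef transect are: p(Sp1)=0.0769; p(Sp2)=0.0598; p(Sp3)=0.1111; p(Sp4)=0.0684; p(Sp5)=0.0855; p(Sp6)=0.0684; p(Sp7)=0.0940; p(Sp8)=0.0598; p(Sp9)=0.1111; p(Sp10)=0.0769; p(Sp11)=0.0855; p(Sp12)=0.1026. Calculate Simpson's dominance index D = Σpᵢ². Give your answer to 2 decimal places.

D = 0.0769² + 0.0598² + 0.1111² + 0.0684² + 0.0855² + 0.0684² + 0.094² + 0.0598² + 0.1111² + 0.0769² + 0.0855² + 0.1026² = 0.0059 + 0.0036 + 0.0123 + 0.0047 + 0.0073 + 0.0047 + 0.0088 + 0.0036 + 0.0123 + 0.0059 + 0.0073 + 0.0105 = 0.0870 (working shown to 4 dp, full precision carried).
To 2 decimal places, D = 0.09.

0.09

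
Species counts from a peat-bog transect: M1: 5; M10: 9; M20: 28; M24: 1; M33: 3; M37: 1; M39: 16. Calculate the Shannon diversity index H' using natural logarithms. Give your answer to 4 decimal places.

1.4641

Total N = 5+9+28+1+3+1+16 = 63, so the proportions are 0.079365, 0.142857, 0.444444, 0.015873, 0.047619, 0.015873, 0.253968 (working shown to 6 dp, full precision carried).
Each pᵢ ln pᵢ term: 0.079365×(-2.533697)=-0.201087, 0.142857×(-1.945910)=-0.277987, 0.444444×(-0.810930)=-0.360413, 0.015873×(-4.143135)=-0.065764, 0.047619×(-3.044522)=-0.144977, 0.015873×(-4.143135)=-0.065764, 0.253968×(-1.370546)=-0.348075.
Sum = -1.464068, so H' = 1.4641.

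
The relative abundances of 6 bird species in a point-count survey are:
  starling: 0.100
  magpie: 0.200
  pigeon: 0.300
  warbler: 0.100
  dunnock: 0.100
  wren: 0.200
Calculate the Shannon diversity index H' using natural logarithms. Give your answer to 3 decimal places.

Each pᵢ ln pᵢ term (working shown to 5 dp, full precision carried): 0.1×(-2.30259)=-0.23026, 0.2×(-1.60944)=-0.32189, 0.3×(-1.20397)=-0.36119, 0.1×(-2.30259)=-0.23026, 0.1×(-2.30259)=-0.23026, 0.2×(-1.60944)=-0.32189.
Sum = -1.69574, so H' = 1.696.

1.696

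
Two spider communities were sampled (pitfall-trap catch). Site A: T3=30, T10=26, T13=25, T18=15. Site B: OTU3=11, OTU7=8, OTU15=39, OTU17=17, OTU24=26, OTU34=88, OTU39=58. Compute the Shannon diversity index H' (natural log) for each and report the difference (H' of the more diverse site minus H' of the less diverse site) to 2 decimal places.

0.31

Site A: N=96, proportions 0.3125, 0.2708, 0.2604, 0.1562, giving H' = 1.3577 (working shown to 4 dp, full precision carried).
Site B: N=247, proportions 0.0445, 0.0324, 0.1579, 0.0688, 0.1053, 0.3563, 0.2348, giving H' = 1.6702.
Difference = |1.3577 − 1.6702| = 0.3125, i.e. 0.31 to 2 decimal places.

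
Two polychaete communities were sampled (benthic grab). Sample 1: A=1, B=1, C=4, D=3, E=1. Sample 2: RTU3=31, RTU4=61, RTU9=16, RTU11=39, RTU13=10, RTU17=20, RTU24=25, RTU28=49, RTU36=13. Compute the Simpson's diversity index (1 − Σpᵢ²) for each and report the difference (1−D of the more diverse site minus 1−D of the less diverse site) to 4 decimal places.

Sample 1: N=10, proportions 0.1, 0.1, 0.4, 0.3, 0.1, giving 1−D = 0.720000 (working shown to 6 dp, full precision carried).
Sample 2: N=264, proportions 0.117424, 0.231061, 0.060606, 0.147727, 0.037879, 0.075758, 0.094697, 0.185606, 0.049242, giving 1−D = 0.854310.
Difference = |0.720000 − 0.854310| = 0.134310, i.e. 0.1343 to 4 decimal places.

0.1343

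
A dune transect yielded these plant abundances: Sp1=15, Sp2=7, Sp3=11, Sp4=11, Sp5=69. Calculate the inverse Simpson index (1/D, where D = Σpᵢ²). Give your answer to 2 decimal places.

2.42

Total N = 15+7+11+11+69 = 113, so the proportions are 0.13274, 0.06195, 0.09735, 0.09735, 0.61062 (working shown to 5 dp, full precision carried).
D = 0.13274² + 0.06195² + 0.09735² + 0.09735² + 0.61062² = 0.01762 + 0.00384 + 0.00948 + 0.00948 + 0.37286 = 0.41327.
So 1/D = 2.4197, i.e. 2.42 to 2 decimal places.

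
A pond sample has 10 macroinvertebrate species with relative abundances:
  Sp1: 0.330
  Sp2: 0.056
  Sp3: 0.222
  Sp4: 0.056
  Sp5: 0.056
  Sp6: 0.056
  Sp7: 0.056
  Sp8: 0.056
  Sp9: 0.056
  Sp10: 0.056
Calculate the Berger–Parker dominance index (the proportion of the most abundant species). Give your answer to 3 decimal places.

The largest proportion is 0.33, i.e. d = 0.330 to 3 decimal places.

0.330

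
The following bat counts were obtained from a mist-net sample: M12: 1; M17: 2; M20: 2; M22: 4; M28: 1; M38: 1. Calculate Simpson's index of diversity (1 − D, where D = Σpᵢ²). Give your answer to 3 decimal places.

0.777

Total N = 1+2+2+4+1+1 = 11, so the proportions are 0.09091, 0.18182, 0.18182, 0.36364, 0.09091, 0.09091 (working shown to 5 dp, full precision carried).
D = 0.09091² + 0.18182² + 0.18182² + 0.36364² + 0.09091² + 0.09091² = 0.00826 + 0.03306 + 0.03306 + 0.13223 + 0.00826 + 0.00826 = 0.22314.
So 1 − D = 0.77686, i.e. 0.777 to 3 decimal places.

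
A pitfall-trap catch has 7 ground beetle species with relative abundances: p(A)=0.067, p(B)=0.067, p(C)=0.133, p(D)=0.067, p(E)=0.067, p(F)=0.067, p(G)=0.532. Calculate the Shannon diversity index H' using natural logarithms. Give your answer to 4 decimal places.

Each pᵢ ln pᵢ term (working shown to 6 dp, full precision carried): 0.067×(-2.703063)=-0.181105, 0.067×(-2.703063)=-0.181105, 0.133×(-2.017406)=-0.268315, 0.067×(-2.703063)=-0.181105, 0.067×(-2.703063)=-0.181105, 0.067×(-2.703063)=-0.181105, 0.532×(-0.631112)=-0.335751.
Sum = -1.509592, so H' = 1.5096.

1.5096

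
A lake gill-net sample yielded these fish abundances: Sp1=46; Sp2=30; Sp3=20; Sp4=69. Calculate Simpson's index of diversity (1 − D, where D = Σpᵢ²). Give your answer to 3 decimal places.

Total N = 46+30+20+69 = 165, so the proportions are 0.27879, 0.18182, 0.12121, 0.41818 (working shown to 5 dp, full precision carried).
D = 0.27879² + 0.18182² + 0.12121² + 0.41818² = 0.07772 + 0.03306 + 0.01469 + 0.17488 = 0.30035.
So 1 − D = 0.69965, i.e. 0.700 to 3 decimal places.

0.700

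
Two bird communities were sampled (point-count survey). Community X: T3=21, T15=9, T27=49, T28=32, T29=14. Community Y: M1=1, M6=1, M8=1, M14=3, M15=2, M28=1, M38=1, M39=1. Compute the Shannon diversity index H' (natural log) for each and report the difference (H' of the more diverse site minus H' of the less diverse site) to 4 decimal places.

Community X: N=125, proportions 0.168, 0.072, 0.392, 0.256, 0.112, giving H' = 1.450237 (working shown to 6 dp, full precision carried).
Community Y: N=11, proportions 0.090909, 0.090909, 0.090909, 0.272727, 0.181818, 0.090909, 0.090909, 0.090909, giving H' = 1.972247.
Difference = |1.450237 − 1.972247| = 0.522010, i.e. 0.5220 to 4 decimal places.

0.5220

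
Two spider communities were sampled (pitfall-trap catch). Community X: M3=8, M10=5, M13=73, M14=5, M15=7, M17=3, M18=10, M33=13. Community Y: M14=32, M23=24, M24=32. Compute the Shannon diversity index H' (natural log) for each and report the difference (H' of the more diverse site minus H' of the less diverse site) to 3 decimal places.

Community X: N=124, proportions 0.06452, 0.04032, 0.58871, 0.04032, 0.05645, 0.02419, 0.08065, 0.10484, giving H' = 1.43947 (working shown to 5 dp, full precision carried).
Community Y: N=88, proportions 0.36364, 0.27273, 0.36364, giving H' = 1.09006.
Difference = |1.43947 − 1.09006| = 0.34941, i.e. 0.349 to 3 decimal places.

0.349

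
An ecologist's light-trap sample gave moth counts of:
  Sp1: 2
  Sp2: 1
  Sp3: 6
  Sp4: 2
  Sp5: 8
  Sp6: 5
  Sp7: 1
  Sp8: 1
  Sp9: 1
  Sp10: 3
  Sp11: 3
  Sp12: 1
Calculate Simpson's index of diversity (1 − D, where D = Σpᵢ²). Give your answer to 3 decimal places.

Total N = 2+1+6+2+8+5+1+1+1+3+3+1 = 34, so the proportions are 0.05882, 0.02941, 0.17647, 0.05882, 0.23529, 0.14706, 0.02941, 0.02941, 0.02941, 0.08824, 0.08824, 0.02941 (working shown to 5 dp, full precision carried).
D = 0.05882² + 0.02941² + 0.17647² + 0.05882² + 0.23529² + 0.14706² + 0.02941² + 0.02941² + 0.02941² + 0.08824² + 0.08824² + 0.02941² = 0.00346 + 0.00087 + 0.03114 + 0.00346 + 0.05536 + 0.02163 + 0.00087 + 0.00087 + 0.00087 + 0.00779 + 0.00779 + 0.00087 = 0.13495.
So 1 − D = 0.86505, i.e. 0.865 to 3 decimal places.

0.865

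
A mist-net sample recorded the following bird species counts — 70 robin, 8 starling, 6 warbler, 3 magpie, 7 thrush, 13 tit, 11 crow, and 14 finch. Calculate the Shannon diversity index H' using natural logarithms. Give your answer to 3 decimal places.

1.562

Total N = 70+8+6+3+7+13+11+14 = 132, so the proportions are 0.5303, 0.06061, 0.04545, 0.02273, 0.05303, 0.09848, 0.08333, 0.10606 (working shown to 5 dp, full precision carried).
Each pᵢ ln pᵢ term: 0.5303×(-0.63431)=-0.33637, 0.06061×(-2.80336)=-0.16990, 0.04545×(-3.09104)=-0.14050, 0.02273×(-3.78419)=-0.08600, 0.05303×(-2.93689)=-0.15574, 0.09848×(-2.31785)=-0.22827, 0.08333×(-2.48491)=-0.20708, 0.10606×(-2.24374)=-0.23797.
Sum = -1.56185, so H' = 1.562.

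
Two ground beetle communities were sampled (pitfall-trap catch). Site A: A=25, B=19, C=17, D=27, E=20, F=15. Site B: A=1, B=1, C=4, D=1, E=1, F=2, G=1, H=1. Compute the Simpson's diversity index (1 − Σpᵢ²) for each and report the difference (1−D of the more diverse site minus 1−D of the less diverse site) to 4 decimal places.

Site A: N=123, proportions 0.20325203, 0.15447154, 0.13821138, 0.2195122, 0.16260163, 0.12195122, giving 1−D = 0.82622777 (working shown to 8 dp, full precision carried).
Site B: N=12, proportions 0.08333333, 0.08333333, 0.33333333, 0.08333333, 0.08333333, 0.16666667, 0.08333333, 0.08333333, giving 1−D = 0.81944444.
Difference = |0.82622777 − 0.81944444| = 0.00678333, i.e. 0.0068 to 4 decimal places.

0.0068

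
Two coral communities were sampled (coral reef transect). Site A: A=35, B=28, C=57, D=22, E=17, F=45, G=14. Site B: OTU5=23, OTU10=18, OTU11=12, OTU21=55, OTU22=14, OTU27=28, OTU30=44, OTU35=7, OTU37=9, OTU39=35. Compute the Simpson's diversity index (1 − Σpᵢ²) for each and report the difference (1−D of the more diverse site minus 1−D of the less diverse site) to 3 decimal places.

0.035

Site A: N=218, proportions 0.16055, 0.12844, 0.26147, 0.10092, 0.07798, 0.20642, 0.06422, giving 1−D = 0.82636 (working shown to 5 dp, full precision carried).
Site B: N=245, proportions 0.09388, 0.07347, 0.04898, 0.22449, 0.05714, 0.11429, 0.17959, 0.02857, 0.03673, 0.14286, giving 1−D = 0.86184.
Difference = |0.82636 − 0.86184| = 0.03548, i.e. 0.035 to 3 decimal places.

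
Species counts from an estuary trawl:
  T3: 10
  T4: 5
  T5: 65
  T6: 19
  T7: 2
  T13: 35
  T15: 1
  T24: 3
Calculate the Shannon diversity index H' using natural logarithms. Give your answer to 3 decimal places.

Total N = 10+5+65+19+2+35+1+3 = 140, so the proportions are 0.07143, 0.03571, 0.46429, 0.13571, 0.01429, 0.25, 0.00714, 0.02143 (working shown to 5 dp, full precision carried).
Each pᵢ ln pᵢ term: 0.07143×(-2.63906)=-0.18850, 0.03571×(-3.33220)=-0.11901, 0.46429×(-0.76726)=-0.35623, 0.13571×(-1.99720)=-0.27105, 0.01429×(-4.24850)=-0.06069, 0.25×(-1.38629)=-0.34657, 0.00714×(-4.94164)=-0.03530, 0.02143×(-3.84303)=-0.08235.
Sum = -1.45970, so H' = 1.460.

1.460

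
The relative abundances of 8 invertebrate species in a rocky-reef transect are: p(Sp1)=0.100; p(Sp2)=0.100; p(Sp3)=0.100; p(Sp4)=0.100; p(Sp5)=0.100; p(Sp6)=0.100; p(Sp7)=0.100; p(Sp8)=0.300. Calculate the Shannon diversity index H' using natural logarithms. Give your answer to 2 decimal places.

Each pᵢ ln pᵢ term (working shown to 4 dp, full precision carried): 0.1×(-2.3026)=-0.2303, 0.1×(-2.3026)=-0.2303, 0.1×(-2.3026)=-0.2303, 0.1×(-2.3026)=-0.2303, 0.1×(-2.3026)=-0.2303, 0.1×(-2.3026)=-0.2303, 0.1×(-2.3026)=-0.2303, 0.3×(-1.2040)=-0.3612.
Sum = -1.9730, so H' = 1.97.

1.97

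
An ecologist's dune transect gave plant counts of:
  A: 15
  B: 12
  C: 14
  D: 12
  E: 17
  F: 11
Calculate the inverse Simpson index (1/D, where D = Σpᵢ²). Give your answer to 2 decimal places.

5.86

Total N = 15+12+14+12+17+11 = 81, so the proportions are 0.185185, 0.148148, 0.17284, 0.148148, 0.209877, 0.135802 (working shown to 6 dp, full precision carried).
D = 0.185185² + 0.148148² + 0.17284² + 0.148148² + 0.209877² + 0.135802² = 0.034294 + 0.021948 + 0.029873 + 0.021948 + 0.044048 + 0.018442 = 0.170553.
So 1/D = 5.8633, i.e. 5.86 to 2 decimal places.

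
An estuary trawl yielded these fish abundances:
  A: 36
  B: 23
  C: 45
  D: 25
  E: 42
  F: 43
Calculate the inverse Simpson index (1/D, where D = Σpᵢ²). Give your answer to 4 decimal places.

Total N = 36+23+45+25+42+43 = 214, so the proportions are 0.1682243, 0.10747664, 0.21028037, 0.11682243, 0.19626168, 0.20093458 (working shown to 8 dp, full precision carried).
D = 0.1682243² + 0.10747664² + 0.21028037² + 0.11682243² + 0.19626168² + 0.20093458² = 0.02829941 + 0.01155123 + 0.04421784 + 0.01364748 + 0.03851865 + 0.04037471 = 0.17660931.
So 1/D = 5.662216, i.e. 5.6622 to 4 decimal places.

5.6622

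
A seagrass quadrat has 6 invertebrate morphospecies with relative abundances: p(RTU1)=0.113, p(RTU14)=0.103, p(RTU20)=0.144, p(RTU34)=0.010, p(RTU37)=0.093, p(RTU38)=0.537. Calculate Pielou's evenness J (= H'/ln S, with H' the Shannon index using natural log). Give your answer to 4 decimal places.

H' = −Σ pᵢ ln pᵢ = −((-0.246382) + (-0.234122) + (-0.279064) + (-0.046052) + (-0.220889) + (-0.333884)) = 1.360392 (working shown to 6 dp, full precision carried).
With S = 6 species, ln S = 1.791759, so J = 1.360392/1.791759 = 0.759249, i.e. 0.7592 to 4 decimal places.

0.7592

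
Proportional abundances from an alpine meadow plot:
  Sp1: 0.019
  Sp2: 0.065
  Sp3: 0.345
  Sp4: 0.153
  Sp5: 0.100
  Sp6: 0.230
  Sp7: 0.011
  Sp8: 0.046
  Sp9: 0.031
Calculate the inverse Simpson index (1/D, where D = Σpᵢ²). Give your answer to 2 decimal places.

4.69

D = 0.019² + 0.065² + 0.345² + 0.153² + 0.1² + 0.23² + 0.011² + 0.046² + 0.031² = 0.000361 + 0.004225 + 0.119025 + 0.023409 + 0.010000 + 0.052900 + 0.000121 + 0.002116 + 0.000961 = 0.213118 (working shown to 6 dp, full precision carried).
So 1/D = 4.6922, i.e. 4.69 to 2 decimal places.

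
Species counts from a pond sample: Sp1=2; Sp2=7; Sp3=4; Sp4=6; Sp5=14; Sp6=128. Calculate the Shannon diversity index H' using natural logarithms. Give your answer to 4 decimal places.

Total N = 2+7+4+6+14+128 = 161, so the proportions are 0.012422, 0.043478, 0.024845, 0.037267, 0.086957, 0.795031 (working shown to 6 dp, full precision carried).
Each pᵢ ln pᵢ term: 0.012422×(-4.388257)=-0.054513, 0.043478×(-3.135494)=-0.136326, 0.024845×(-3.695110)=-0.091804, 0.037267×(-3.289645)=-0.122595, 0.086957×(-2.442347)=-0.212378, 0.795031×(-0.229374)=-0.182360.
Sum = -0.799975, so H' = 0.8000.

0.8000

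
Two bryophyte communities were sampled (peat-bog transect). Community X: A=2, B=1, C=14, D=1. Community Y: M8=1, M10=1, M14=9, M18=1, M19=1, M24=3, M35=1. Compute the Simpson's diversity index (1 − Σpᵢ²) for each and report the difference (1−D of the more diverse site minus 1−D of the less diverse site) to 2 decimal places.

0.29

Community X: N=18, proportions 0.11111, 0.05556, 0.77778, 0.05556, giving 1−D = 0.37654 (working shown to 5 dp, full precision carried).
Community Y: N=17, proportions 0.05882, 0.05882, 0.52941, 0.05882, 0.05882, 0.17647, 0.05882, giving 1−D = 0.67128.
Difference = |0.37654 − 0.67128| = 0.29474, i.e. 0.29 to 2 decimal places.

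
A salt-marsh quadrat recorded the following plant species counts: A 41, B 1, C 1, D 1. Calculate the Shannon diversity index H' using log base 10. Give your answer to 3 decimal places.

Total N = 41+1+1+1 = 44, so the proportions are 0.93182, 0.02273, 0.02273, 0.02273 (working shown to 5 dp, full precision carried).
Each pᵢ log₁₀ pᵢ term: 0.93182×(-0.03067)=-0.02858, 0.02273×(-1.64345)=-0.03735, 0.02273×(-1.64345)=-0.03735, 0.02273×(-1.64345)=-0.03735.
Sum = -0.14063, so H' = 0.141.

0.141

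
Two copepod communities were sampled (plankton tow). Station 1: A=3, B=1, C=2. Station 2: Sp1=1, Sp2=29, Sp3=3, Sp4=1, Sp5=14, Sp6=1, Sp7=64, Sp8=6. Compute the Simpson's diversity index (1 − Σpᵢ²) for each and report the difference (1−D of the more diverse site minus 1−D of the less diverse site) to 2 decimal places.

Station 1: N=6, proportions 0.5, 0.1667, 0.3333, giving 1−D = 0.6111 (working shown to 4 dp, full precision carried).
Station 2: N=119, proportions 0.0084, 0.2437, 0.0252, 0.0084, 0.1176, 0.0084, 0.5378, 0.0504, giving 1−D = 0.6341.
Difference = |0.6111 − 0.6341| = 0.0230, i.e. 0.02 to 2 decimal places.

0.02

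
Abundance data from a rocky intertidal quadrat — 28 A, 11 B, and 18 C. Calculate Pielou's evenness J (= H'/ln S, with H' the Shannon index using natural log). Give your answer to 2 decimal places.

0.94

Total N = 28+11+18 = 57, so the proportions are 0.4912, 0.193, 0.3158 (working shown to 4 dp, full precision carried).
H' = −Σ pᵢ ln pᵢ = −((-0.3492) + (-0.3175) + (-0.3640)) = 1.0307.
With S = 3 species, ln S = 1.0986, so J = 1.0307/1.0986 = 0.9382, i.e. 0.94 to 2 decimal places.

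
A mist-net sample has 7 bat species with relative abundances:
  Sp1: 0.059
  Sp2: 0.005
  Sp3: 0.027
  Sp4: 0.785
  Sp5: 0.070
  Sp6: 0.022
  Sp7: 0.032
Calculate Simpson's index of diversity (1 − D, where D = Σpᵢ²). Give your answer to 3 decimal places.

D = 0.059² + 0.005² + 0.027² + 0.785² + 0.07² + 0.022² + 0.032² = 0.00348 + 0.00003 + 0.00073 + 0.61623 + 0.00490 + 0.00048 + 0.00102 = 0.62687 (working shown to 5 dp, full precision carried).
So 1 − D = 0.37313, i.e. 0.373 to 3 decimal places.

0.373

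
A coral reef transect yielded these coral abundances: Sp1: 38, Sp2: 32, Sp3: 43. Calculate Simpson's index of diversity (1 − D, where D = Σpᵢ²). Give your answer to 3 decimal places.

0.662

Total N = 38+32+43 = 113, so the proportions are 0.33628, 0.28319, 0.38053 (working shown to 5 dp, full precision carried).
D = 0.33628² + 0.28319² + 0.38053² = 0.11309 + 0.08019 + 0.14480 = 0.33808.
So 1 − D = 0.66192, i.e. 0.662 to 3 decimal places.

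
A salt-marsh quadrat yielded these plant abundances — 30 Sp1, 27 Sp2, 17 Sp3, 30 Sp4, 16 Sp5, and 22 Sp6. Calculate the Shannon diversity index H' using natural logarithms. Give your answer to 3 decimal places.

Total N = 30+27+17+30+16+22 = 142, so the proportions are 0.21127, 0.19014, 0.11972, 0.21127, 0.11268, 0.15493 (working shown to 5 dp, full precision carried).
Each pᵢ ln pᵢ term: 0.21127×(-1.55463)=-0.32844, 0.19014×(-1.65999)=-0.31563, 0.11972×(-2.12261)=-0.25412, 0.21127×(-1.55463)=-0.32844, 0.11268×(-2.18324)=-0.24600, 0.15493×(-1.86478)=-0.28891.
Sum = -1.76154, so H' = 1.762.

1.762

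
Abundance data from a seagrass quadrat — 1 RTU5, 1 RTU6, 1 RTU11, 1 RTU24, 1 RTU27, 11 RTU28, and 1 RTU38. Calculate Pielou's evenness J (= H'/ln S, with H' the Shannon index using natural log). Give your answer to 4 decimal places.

Total N = 1+1+1+1+1+11+1 = 17, so the proportions are 0.058824, 0.058824, 0.058824, 0.058824, 0.058824, 0.647059, 0.058824 (working shown to 6 dp, full precision carried).
H' = −Σ pᵢ ln pᵢ = −((-0.166660) + (-0.166660) + (-0.166660) + (-0.166660) + (-0.166660) + (-0.281676) + (-0.166660)) = 1.281634.
With S = 7 species, ln S = 1.945910, so J = 1.281634/1.945910 = 0.658630, i.e. 0.6586 to 4 decimal places.

0.6586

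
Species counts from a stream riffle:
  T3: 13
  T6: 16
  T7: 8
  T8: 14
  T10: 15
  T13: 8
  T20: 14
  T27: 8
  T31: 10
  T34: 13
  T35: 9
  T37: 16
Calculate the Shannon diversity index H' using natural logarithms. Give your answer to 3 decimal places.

2.452

Total N = 13+16+8+14+15+8+14+8+10+13+9+16 = 144, so the proportions are 0.09028, 0.11111, 0.05556, 0.09722, 0.10417, 0.05556, 0.09722, 0.05556, 0.06944, 0.09028, 0.0625, 0.11111 (working shown to 5 dp, full precision carried).
Each pᵢ ln pᵢ term: 0.09028×(-2.40486)=-0.21711, 0.11111×(-2.19722)=-0.24414, 0.05556×(-2.89037)=-0.16058, 0.09722×(-2.33076)=-0.22660, 0.10417×(-2.26176)=-0.23560, 0.05556×(-2.89037)=-0.16058, 0.09722×(-2.33076)=-0.22660, 0.05556×(-2.89037)=-0.16058, 0.06944×(-2.66723)=-0.18522, 0.09028×(-2.40486)=-0.21711, 0.0625×(-2.77259)=-0.17329, 0.11111×(-2.19722)=-0.24414.
Sum = -2.45153, so H' = 2.452.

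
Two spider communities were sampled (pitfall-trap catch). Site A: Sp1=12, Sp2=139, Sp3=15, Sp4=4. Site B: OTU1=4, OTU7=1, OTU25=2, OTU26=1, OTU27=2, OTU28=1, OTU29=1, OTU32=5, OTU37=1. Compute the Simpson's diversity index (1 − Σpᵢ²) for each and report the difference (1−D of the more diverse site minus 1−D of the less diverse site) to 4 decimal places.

0.5152

Site A: N=170, proportions 0.070588, 0.817647, 0.088235, 0.023529, giving 1−D = 0.318131 (working shown to 6 dp, full precision carried).
Site B: N=18, proportions 0.222222, 0.055556, 0.111111, 0.055556, 0.111111, 0.055556, 0.055556, 0.277778, 0.055556, giving 1−D = 0.833333.
Difference = |0.318131 − 0.833333| = 0.515202, i.e. 0.5152 to 4 decimal places.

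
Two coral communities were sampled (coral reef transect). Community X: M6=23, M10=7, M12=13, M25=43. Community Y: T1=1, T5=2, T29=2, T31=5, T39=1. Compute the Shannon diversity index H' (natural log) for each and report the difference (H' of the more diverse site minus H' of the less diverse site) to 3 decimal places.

Community X: N=86, proportions 0.26744, 0.0814, 0.15116, 0.5, giving H' = 1.18907 (working shown to 5 dp, full precision carried).
Community Y: N=11, proportions 0.09091, 0.18182, 0.18182, 0.45455, 0.09091, giving H' = 1.41428.
Difference = |1.18907 − 1.41428| = 0.22521, i.e. 0.225 to 3 decimal places.

0.225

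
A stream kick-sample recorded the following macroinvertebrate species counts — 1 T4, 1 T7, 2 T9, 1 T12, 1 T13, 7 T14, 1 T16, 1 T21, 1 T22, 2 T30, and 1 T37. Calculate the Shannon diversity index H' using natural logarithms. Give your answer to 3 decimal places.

Total N = 1+1+2+1+1+7+1+1+1+2+1 = 19, so the proportions are 0.05263, 0.05263, 0.10526, 0.05263, 0.05263, 0.36842, 0.05263, 0.05263, 0.05263, 0.10526, 0.05263 (working shown to 5 dp, full precision carried).
Each pᵢ ln pᵢ term: 0.05263×(-2.94444)=-0.15497, 0.05263×(-2.94444)=-0.15497, 0.10526×(-2.25129)=-0.23698, 0.05263×(-2.94444)=-0.15497, 0.05263×(-2.94444)=-0.15497, 0.36842×(-0.99853)=-0.36788, 0.05263×(-2.94444)=-0.15497, 0.05263×(-2.94444)=-0.15497, 0.05263×(-2.94444)=-0.15497, 0.10526×(-2.25129)=-0.23698, 0.05263×(-2.94444)=-0.15497.
Sum = -2.08160, so H' = 2.082.

2.082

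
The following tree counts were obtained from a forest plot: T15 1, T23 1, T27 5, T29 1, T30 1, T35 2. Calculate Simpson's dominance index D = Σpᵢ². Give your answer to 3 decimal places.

Total N = 1+1+5+1+1+2 = 11, so the proportions are 0.09091, 0.09091, 0.45455, 0.09091, 0.09091, 0.18182 (working shown to 5 dp, full precision carried).
D = 0.09091² + 0.09091² + 0.45455² + 0.09091² + 0.09091² + 0.18182² = 0.00826 + 0.00826 + 0.20661 + 0.00826 + 0.00826 + 0.03306 = 0.27273.
To 3 decimal places, D = 0.273.

0.273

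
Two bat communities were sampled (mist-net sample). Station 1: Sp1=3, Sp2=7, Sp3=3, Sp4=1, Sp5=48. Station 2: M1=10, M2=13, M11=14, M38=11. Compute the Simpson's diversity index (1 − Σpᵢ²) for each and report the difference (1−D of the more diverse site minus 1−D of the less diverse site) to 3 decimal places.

0.363

Station 1: N=62, proportions 0.04839, 0.1129, 0.04839, 0.01613, 0.77419, giving 1−D = 0.38293 (working shown to 5 dp, full precision carried).
Station 2: N=48, proportions 0.20833, 0.27083, 0.29167, 0.22917, giving 1−D = 0.74566.
Difference = |0.38293 − 0.74566| = 0.36273, i.e. 0.363 to 3 decimal places.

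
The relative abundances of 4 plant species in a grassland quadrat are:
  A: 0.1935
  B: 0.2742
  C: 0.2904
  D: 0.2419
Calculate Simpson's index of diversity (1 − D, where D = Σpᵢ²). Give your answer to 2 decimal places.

0.74

D = 0.1935² + 0.2742² + 0.2904² + 0.2419² = 0.0374 + 0.0752 + 0.0843 + 0.0585 = 0.2555 (working shown to 4 dp, full precision carried).
So 1 − D = 0.7445, i.e. 0.74 to 2 decimal places.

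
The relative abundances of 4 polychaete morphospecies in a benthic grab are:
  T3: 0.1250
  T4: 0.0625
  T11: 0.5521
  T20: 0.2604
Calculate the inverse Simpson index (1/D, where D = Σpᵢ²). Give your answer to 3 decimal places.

2.550

D = 0.125² + 0.0625² + 0.5521² + 0.2604² = 0.015625 + 0.003906 + 0.304814 + 0.067808 = 0.392154 (working shown to 6 dp, full precision carried).
So 1/D = 2.55002, i.e. 2.550 to 3 decimal places.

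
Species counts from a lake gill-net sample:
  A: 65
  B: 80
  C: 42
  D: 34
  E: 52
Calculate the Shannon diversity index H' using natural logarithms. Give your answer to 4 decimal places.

Total N = 65+80+42+34+52 = 273, so the proportions are 0.238095, 0.29304, 0.153846, 0.124542, 0.190476 (working shown to 6 dp, full precision carried).
Each pᵢ ln pᵢ term: 0.238095×(-1.435085)=-0.341687, 0.29304×(-1.227445)=-0.359691, 0.153846×(-1.871802)=-0.287970, 0.124542×(-2.083111)=-0.259435, 0.190476×(-1.658228)=-0.315853.
Sum = -1.564635, so H' = 1.5646.

1.5646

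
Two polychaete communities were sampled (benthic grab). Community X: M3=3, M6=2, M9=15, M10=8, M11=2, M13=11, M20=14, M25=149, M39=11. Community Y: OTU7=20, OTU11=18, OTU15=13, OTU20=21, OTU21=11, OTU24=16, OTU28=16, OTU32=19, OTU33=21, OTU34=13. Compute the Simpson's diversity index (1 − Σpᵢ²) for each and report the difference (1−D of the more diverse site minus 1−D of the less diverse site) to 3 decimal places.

Community X: N=215, proportions 0.01395, 0.0093, 0.06977, 0.03721, 0.0093, 0.05116, 0.06512, 0.69302, 0.05116, giving 1−D = 0.50362 (working shown to 5 dp, full precision carried).
Community Y: N=168, proportions 0.11905, 0.10714, 0.07738, 0.125, 0.06548, 0.09524, 0.09524, 0.1131, 0.125, 0.07738, giving 1−D = 0.89590.
Difference = |0.50362 − 0.89590| = 0.39228, i.e. 0.392 to 3 decimal places.

0.392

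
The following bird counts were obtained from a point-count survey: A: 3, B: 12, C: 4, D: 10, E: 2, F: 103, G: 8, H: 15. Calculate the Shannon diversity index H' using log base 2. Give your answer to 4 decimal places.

Total N = 3+12+4+10+2+103+8+15 = 157, so the proportions are 0.019108, 0.076433, 0.025478, 0.063694, 0.012739, 0.656051, 0.050955, 0.095541 (working shown to 6 dp, full precision carried).
Each pᵢ log₂ pᵢ term: 0.019108×(-5.709658)=-0.109102, 0.076433×(-3.709658)=-0.283541, 0.025478×(-5.294621)=-0.134895, 0.063694×(-3.972693)=-0.253038, 0.012739×(-6.294621)=-0.080186, 0.656051×(-0.608120)=-0.398958, 0.050955×(-4.294621)=-0.218834, 0.095541×(-3.387730)=-0.323668.
Sum = -1.802222, so H' = 1.8022.

1.8022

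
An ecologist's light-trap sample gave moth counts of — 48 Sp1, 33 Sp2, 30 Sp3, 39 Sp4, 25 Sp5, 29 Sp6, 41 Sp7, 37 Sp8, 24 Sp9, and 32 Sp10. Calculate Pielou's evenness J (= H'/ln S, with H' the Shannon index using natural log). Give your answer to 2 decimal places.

Total N = 48+33+30+39+25+29+41+37+24+32 = 338, so the proportions are 0.142, 0.0976, 0.0888, 0.1154, 0.074, 0.0858, 0.1213, 0.1095, 0.071, 0.0947 (working shown to 4 dp, full precision carried).
H' = −Σ pᵢ ln pᵢ = −((-0.2772) + (-0.2271) + (-0.2150) + (-0.2492) + (-0.1926) + (-0.2107) + (-0.2559) + (-0.2422) + (-0.1878) + (-0.2232)) = 2.2808.
With S = 10 species, ln S = 2.3026, so J = 2.2808/2.3026 = 0.9905, i.e. 0.99 to 2 decimal places.

0.99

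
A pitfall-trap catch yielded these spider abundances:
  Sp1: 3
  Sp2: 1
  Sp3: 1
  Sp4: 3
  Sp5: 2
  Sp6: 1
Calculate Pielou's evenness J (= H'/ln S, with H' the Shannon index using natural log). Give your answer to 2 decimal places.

0.93

Total N = 3+1+1+3+2+1 = 11, so the proportions are 0.2727, 0.0909, 0.0909, 0.2727, 0.1818, 0.0909 (working shown to 4 dp, full precision carried).
H' = −Σ pᵢ ln pᵢ = −((-0.3543) + (-0.2180) + (-0.2180) + (-0.3543) + (-0.3100) + (-0.2180)) = 1.6726.
With S = 6 species, ln S = 1.7918, so J = 1.6726/1.7918 = 0.9335, i.e. 0.93 to 2 decimal places.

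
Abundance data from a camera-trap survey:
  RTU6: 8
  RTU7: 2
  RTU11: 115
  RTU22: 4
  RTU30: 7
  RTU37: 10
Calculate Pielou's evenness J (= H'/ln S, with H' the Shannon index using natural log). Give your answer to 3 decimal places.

Total N = 8+2+115+4+7+10 = 146, so the proportions are 0.05479, 0.0137, 0.78767, 0.0274, 0.04795, 0.06849 (working shown to 5 dp, full precision carried).
H' = −Σ pᵢ ln pᵢ = −((-0.15913) + (-0.05877) + (-0.18800) + (-0.09856) + (-0.14564) + (-0.18363)) = 0.83373.
With S = 6 species, ln S = 1.79176, so J = 0.83373/1.79176 = 0.46532, i.e. 0.465 to 3 decimal places.

0.465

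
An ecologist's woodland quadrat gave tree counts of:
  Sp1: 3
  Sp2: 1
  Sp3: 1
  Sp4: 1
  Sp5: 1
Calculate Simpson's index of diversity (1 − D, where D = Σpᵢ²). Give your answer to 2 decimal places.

Total N = 3+1+1+1+1 = 7, so the proportions are 0.4286, 0.1429, 0.1429, 0.1429, 0.1429 (working shown to 4 dp, full precision carried).
D = 0.4286² + 0.1429² + 0.1429² + 0.1429² + 0.1429² = 0.1837 + 0.0204 + 0.0204 + 0.0204 + 0.0204 = 0.2653.
So 1 − D = 0.7347, i.e. 0.73 to 2 decimal places.

0.73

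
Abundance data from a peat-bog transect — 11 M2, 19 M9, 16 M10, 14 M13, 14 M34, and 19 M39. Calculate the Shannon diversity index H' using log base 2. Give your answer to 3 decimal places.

Total N = 11+19+16+14+14+19 = 93, so the proportions are 0.11828, 0.2043, 0.17204, 0.15054, 0.15054, 0.2043 (working shown to 5 dp, full precision carried).
Each pᵢ log₂ pᵢ term: 0.11828×(-3.07973)=-0.36427, 0.2043×(-2.29123)=-0.46810, 0.17204×(-2.53916)=-0.43684, 0.15054×(-2.73180)=-0.41124, 0.15054×(-2.73180)=-0.41124, 0.2043×(-2.29123)=-0.46810.
Sum = -2.55979, so H' = 2.560.

2.560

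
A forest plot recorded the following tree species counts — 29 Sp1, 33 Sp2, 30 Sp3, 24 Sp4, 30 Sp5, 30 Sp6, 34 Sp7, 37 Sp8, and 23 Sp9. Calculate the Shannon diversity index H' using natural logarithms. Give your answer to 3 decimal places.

Total N = 29+33+30+24+30+30+34+37+23 = 270, so the proportions are 0.10741, 0.12222, 0.11111, 0.08889, 0.11111, 0.11111, 0.12593, 0.13704, 0.08519 (working shown to 5 dp, full precision carried).
Each pᵢ ln pᵢ term: 0.10741×(-2.23113)=-0.23964, 0.12222×(-2.10191)=-0.25690, 0.11111×(-2.19722)=-0.24414, 0.08889×(-2.42037)=-0.21514, 0.11111×(-2.19722)=-0.24414, 0.11111×(-2.19722)=-0.24414, 0.12593×(-2.07206)=-0.26093, 0.13704×(-1.98750)=-0.27236, 0.08519×(-2.46293)=-0.20980.
Sum = -2.18719, so H' = 2.187.

2.187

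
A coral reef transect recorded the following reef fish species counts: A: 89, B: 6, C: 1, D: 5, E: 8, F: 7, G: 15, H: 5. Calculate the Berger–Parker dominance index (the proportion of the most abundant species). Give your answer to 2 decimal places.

Total N = 89+6+1+5+8+7+15+5 = 136, so the proportions are 0.6544, 0.0441, 0.0074, 0.0368, 0.0588, 0.0515, 0.1103, 0.0368 (working shown to 4 dp, full precision carried).
The largest proportion is 0.6544, i.e. d = 0.65 to 2 decimal places.

0.65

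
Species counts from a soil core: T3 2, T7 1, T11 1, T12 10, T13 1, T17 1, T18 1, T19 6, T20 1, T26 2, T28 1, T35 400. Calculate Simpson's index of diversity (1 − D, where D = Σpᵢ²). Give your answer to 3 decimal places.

Total N = 2+1+1+10+1+1+1+6+1+2+1+400 = 427, so the proportions are 0.00468, 0.00234, 0.00234, 0.02342, 0.00234, 0.00234, 0.00234, 0.01405, 0.00234, 0.00468, 0.00234, 0.93677 (working shown to 5 dp, full precision carried).
D = 0.00468² + 0.00234² + 0.00234² + 0.02342² + 0.00234² + 0.00234² + 0.00234² + 0.01405² + 0.00234² + 0.00468² + 0.00234² + 0.93677² = 0.00002 + 0.00001 + 0.00001 + 0.00055 + 0.00001 + 0.00001 + 0.00001 + 0.00020 + 0.00001 + 0.00002 + 0.00001 + 0.87753 = 0.87836.
So 1 − D = 0.12164, i.e. 0.122 to 3 decimal places.

0.122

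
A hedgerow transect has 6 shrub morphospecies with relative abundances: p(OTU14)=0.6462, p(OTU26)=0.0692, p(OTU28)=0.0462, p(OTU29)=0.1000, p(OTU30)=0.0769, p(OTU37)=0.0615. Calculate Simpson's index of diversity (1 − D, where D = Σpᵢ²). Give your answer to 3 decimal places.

D = 0.6462² + 0.0692² + 0.0462² + 0.1² + 0.0769² + 0.0615² = 0.41757 + 0.00479 + 0.00213 + 0.01000 + 0.00591 + 0.00378 = 0.44419 (working shown to 5 dp, full precision carried).
So 1 − D = 0.55581, i.e. 0.556 to 3 decimal places.

0.556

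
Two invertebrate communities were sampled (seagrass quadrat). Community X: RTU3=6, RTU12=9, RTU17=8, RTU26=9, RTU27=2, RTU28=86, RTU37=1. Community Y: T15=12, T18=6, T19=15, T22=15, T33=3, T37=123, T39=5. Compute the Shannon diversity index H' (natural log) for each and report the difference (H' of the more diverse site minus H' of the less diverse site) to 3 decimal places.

Community X: N=121, proportions 0.04959, 0.07438, 0.06612, 0.07438, 0.01653, 0.71074, 0.00826, giving H' = 1.06524 (working shown to 5 dp, full precision carried).
Community Y: N=179, proportions 0.06704, 0.03352, 0.0838, 0.0838, 0.01676, 0.68715, 0.02793, giving H' = 1.13681.
Difference = |1.06524 − 1.13681| = 0.07157, i.e. 0.072 to 3 decimal places.

0.072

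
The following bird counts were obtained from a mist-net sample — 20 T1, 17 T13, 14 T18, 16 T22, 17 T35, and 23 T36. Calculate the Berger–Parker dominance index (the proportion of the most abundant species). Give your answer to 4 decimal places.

Total N = 20+17+14+16+17+23 = 107, so the proportions are 0.186916, 0.158879, 0.130841, 0.149533, 0.158879, 0.214953 (working shown to 6 dp, full precision carried).
The largest proportion is 0.214953, i.e. d = 0.2150 to 4 decimal places.

0.2150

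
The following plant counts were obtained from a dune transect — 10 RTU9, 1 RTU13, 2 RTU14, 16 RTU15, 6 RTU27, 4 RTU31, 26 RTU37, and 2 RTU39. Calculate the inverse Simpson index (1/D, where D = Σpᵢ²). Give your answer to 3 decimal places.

4.107

Total N = 10+1+2+16+6+4+26+2 = 67, so the proportions are 0.1492537, 0.0149254, 0.0298507, 0.238806, 0.0895522, 0.0597015, 0.3880597, 0.0298507 (working shown to 7 dp, full precision carried).
D = 0.1492537² + 0.0149254² + 0.0298507² + 0.238806² + 0.0895522² + 0.0597015² + 0.3880597² + 0.0298507² = 0.0222767 + 0.0002228 + 0.0008911 + 0.0570283 + 0.0080196 + 0.0035643 + 0.1505903 + 0.0008911 = 0.2434841.
So 1/D = 4.10704, i.e. 4.107 to 3 decimal places.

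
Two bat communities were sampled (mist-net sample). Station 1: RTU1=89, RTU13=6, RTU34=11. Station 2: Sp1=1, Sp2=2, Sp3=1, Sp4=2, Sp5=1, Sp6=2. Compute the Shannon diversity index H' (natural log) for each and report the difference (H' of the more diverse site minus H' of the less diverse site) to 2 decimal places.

1.19

Station 1: N=106, proportions 0.8396, 0.0566, 0.1038, giving H' = 0.5444 (working shown to 4 dp, full precision carried).
Station 2: N=9, proportions 0.1111, 0.2222, 0.1111, 0.2222, 0.1111, 0.2222, giving H' = 1.7351.
Difference = |0.5444 − 1.7351| = 1.1907, i.e. 1.19 to 2 decimal places.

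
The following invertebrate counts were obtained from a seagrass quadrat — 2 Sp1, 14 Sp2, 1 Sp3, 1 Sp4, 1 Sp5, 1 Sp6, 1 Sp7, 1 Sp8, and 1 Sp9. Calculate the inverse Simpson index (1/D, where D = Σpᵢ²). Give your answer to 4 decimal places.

Total N = 2+14+1+1+1+1+1+1+1 = 23, so the proportions are 0.0869565, 0.6086957, 0.0434783, 0.0434783, 0.0434783, 0.0434783, 0.0434783, 0.0434783, 0.0434783 (working shown to 7 dp, full precision carried).
D = 0.0869565² + 0.6086957² + 0.0434783² + 0.0434783² + 0.0434783² + 0.0434783² + 0.0434783² + 0.0434783² + 0.0434783² = 0.0075614 + 0.3705104 + 0.0018904 + 0.0018904 + 0.0018904 + 0.0018904 + 0.0018904 + 0.0018904 + 0.0018904 = 0.3913043.
So 1/D = 2.555556, i.e. 2.5556 to 4 decimal places.

2.5556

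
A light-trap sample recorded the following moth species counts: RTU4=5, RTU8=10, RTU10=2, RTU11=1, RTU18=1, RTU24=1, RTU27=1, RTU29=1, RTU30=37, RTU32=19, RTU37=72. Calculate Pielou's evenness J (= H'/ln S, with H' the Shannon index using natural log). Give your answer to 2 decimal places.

Total N = 5+10+2+1+1+1+1+1+37+19+72 = 150, so the proportions are 0.0333, 0.0667, 0.0133, 0.0067, 0.0067, 0.0067, 0.0067, 0.0067, 0.2467, 0.1267, 0.48 (working shown to 4 dp, full precision carried).
H' = −Σ pᵢ ln pᵢ = −((-0.1134) + (-0.1805) + (-0.0576) + (-0.0334) + (-0.0334) + (-0.0334) + (-0.0334) + (-0.0334) + (-0.3453) + (-0.2617) + (-0.3523)) = 1.4778.
With S = 11 species, ln S = 2.3979, so J = 1.4778/2.3979 = 0.6163, i.e. 0.62 to 2 decimal places.

0.62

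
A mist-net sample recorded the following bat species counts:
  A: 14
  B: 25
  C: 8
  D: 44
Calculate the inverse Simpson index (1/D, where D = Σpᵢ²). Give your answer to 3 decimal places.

2.935

Total N = 14+25+8+44 = 91, so the proportions are 0.153846, 0.274725, 0.087912, 0.483516 (working shown to 6 dp, full precision carried).
D = 0.153846² + 0.274725² + 0.087912² + 0.483516² = 0.023669 + 0.075474 + 0.007729 + 0.233788 = 0.340659.
So 1/D = 2.93548, i.e. 2.935 to 3 decimal places.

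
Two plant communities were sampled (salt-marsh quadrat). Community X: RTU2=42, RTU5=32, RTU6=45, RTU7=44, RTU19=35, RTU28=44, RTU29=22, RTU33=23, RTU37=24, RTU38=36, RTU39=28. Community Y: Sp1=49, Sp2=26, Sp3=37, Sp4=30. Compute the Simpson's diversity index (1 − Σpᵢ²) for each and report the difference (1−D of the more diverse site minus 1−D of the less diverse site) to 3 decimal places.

0.169

Community X: N=375, proportions 0.112, 0.085333, 0.12, 0.117333, 0.093333, 0.117333, 0.058667, 0.061333, 0.064, 0.096, 0.074667, giving 1−D = 0.903438 (working shown to 6 dp, full precision carried).
Community Y: N=142, proportions 0.34507, 0.183099, 0.260563, 0.211268, giving 1−D = 0.734874.
Difference = |0.903438 − 0.734874| = 0.168564, i.e. 0.169 to 3 decimal places.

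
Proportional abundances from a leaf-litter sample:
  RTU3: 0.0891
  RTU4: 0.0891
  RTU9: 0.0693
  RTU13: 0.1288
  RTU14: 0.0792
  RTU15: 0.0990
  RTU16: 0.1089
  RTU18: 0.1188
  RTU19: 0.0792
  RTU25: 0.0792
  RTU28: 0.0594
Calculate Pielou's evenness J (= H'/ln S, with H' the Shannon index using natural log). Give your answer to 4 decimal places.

H' = −Σ pᵢ ln pᵢ = −((-0.215443) + (-0.215443) + (-0.184983) + (-0.263975) + (-0.200834) + (-0.228951) + (-0.241467) + (-0.253081) + (-0.200834) + (-0.200834) + (-0.167714)) = 2.373559 (working shown to 6 dp, full precision carried).
With S = 11 species, ln S = 2.397895, so J = 2.373559/2.397895 = 0.989851, i.e. 0.9899 to 4 decimal places.

0.9899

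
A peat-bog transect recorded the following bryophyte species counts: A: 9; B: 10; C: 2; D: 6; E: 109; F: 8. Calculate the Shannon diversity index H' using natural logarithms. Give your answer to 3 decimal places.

Total N = 9+10+2+6+109+8 = 144, so the proportions are 0.0625, 0.06944, 0.01389, 0.04167, 0.75694, 0.05556 (working shown to 5 dp, full precision carried).
Each pᵢ ln pᵢ term: 0.0625×(-2.77259)=-0.17329, 0.06944×(-2.66723)=-0.18522, 0.01389×(-4.27667)=-0.05940, 0.04167×(-3.17805)=-0.13242, 0.75694×(-0.27847)=-0.21078, 0.05556×(-2.89037)=-0.16058.
Sum = -0.92169, so H' = 0.922.

0.922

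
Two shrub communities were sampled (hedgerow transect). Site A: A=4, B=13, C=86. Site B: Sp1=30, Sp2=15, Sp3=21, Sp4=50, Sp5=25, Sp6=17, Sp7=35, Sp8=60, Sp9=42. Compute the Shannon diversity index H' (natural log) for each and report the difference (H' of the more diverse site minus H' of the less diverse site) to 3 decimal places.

1.563

Site A: N=103, proportions 0.038835, 0.126214, 0.834951, giving H' = 0.537997 (working shown to 6 dp, full precision carried).
Site B: N=295, proportions 0.101695, 0.050847, 0.071186, 0.169492, 0.084746, 0.057627, 0.118644, 0.20339, 0.142373, giving H' = 2.100842.
Difference = |0.537997 − 2.100842| = 1.562845, i.e. 1.563 to 3 decimal places.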